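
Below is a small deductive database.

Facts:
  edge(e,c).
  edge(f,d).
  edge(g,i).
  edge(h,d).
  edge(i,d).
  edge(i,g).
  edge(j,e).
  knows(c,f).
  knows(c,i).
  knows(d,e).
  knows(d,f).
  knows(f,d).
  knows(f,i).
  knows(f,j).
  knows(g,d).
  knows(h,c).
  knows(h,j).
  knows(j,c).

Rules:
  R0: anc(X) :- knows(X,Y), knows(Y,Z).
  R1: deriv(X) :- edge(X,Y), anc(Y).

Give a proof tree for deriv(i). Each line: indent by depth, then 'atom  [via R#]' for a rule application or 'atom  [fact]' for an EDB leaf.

round 1: derive anc(c) via R0 from knows(c,f), knows(f,d)
round 1: derive anc(d) via R0 from knows(d,f), knows(f,d)
round 1: derive anc(f) via R0 from knows(f,d), knows(d,e)
round 1: derive anc(g) via R0 from knows(g,d), knows(d,e)
round 1: derive anc(h) via R0 from knows(h,c), knows(c,f)
round 1: derive anc(j) via R0 from knows(j,c), knows(c,f)
round 2: derive deriv(e) via R1 from edge(e,c), anc(c)
round 2: derive deriv(f) via R1 from edge(f,d), anc(d)
round 2: derive deriv(h) via R1 from edge(h,d), anc(d)
round 2: derive deriv(i) via R1 from edge(i,d), anc(d)

deriv(i)  [via R1]
  edge(i,d)  [fact]
  anc(d)  [via R0]
    knows(d,f)  [fact]
    knows(f,d)  [fact]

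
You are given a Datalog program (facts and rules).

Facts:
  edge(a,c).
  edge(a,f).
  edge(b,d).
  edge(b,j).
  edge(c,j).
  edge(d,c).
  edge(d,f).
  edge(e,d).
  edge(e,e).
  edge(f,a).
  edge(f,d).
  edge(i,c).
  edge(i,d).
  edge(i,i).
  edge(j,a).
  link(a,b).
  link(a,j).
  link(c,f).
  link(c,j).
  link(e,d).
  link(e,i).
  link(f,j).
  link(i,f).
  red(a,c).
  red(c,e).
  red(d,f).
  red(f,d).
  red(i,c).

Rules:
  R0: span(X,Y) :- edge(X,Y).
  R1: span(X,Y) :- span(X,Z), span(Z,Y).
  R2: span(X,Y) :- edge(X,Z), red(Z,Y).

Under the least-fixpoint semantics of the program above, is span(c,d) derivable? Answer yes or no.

round 1: derive span(a,c) via R0 from edge(a,c)
round 1: derive span(a,f) via R0 from edge(a,f)
round 1: derive span(b,d) via R0 from edge(b,d)
round 1: derive span(b,j) via R0 from edge(b,j)
round 1: derive span(c,j) via R0 from edge(c,j)
round 1: derive span(d,c) via R0 from edge(d,c)
round 1: derive span(d,f) via R0 from edge(d,f)
round 1: derive span(e,d) via R0 from edge(e,d)
round 1: derive span(e,e) via R0 from edge(e,e)
round 1: derive span(f,a) via R0 from edge(f,a)
round 1: derive span(f,d) via R0 from edge(f,d)
round 1: derive span(i,c) via R0 from edge(i,c)
round 1: derive span(i,d) via R0 from edge(i,d)
round 1: derive span(i,i) via R0 from edge(i,i)
round 1: derive span(j,a) via R0 from edge(j,a)
round 1: derive span(a,d) via R2 from edge(a,f), red(f,d)
round 1: derive span(a,e) via R2 from edge(a,c), red(c,e)
round 1: derive span(b,f) via R2 from edge(b,d), red(d,f)
round 1: derive span(d,d) via R2 from edge(d,f), red(f,d)
round 1: derive span(d,e) via R2 from edge(d,c), red(c,e)
round 1: derive span(e,f) via R2 from edge(e,d), red(d,f)
round 1: derive span(f,c) via R2 from edge(f,a), red(a,c)
round 1: derive span(f,f) via R2 from edge(f,d), red(d,f)
round 1: derive span(i,e) via R2 from edge(i,c), red(c,e)
round 1: derive span(i,f) via R2 from edge(i,d), red(d,f)
round 1: derive span(j,c) via R2 from edge(j,a), red(a,c)
round 2: derive span(a,a) via R1 from span(a,f), span(f,a)
round 2: derive span(a,j) via R1 from span(a,c), span(c,j)
round 2: derive span(b,a) via R1 from span(b,f), span(f,a)
round 2: derive span(b,c) via R1 from span(b,d), span(d,c)
round 2: derive span(b,e) via R1 from span(b,d), span(d,e)
round 2: derive span(c,a) via R1 from span(c,j), span(j,a)
round 2: derive span(c,c) via R1 from span(c,j), span(j,c)
round 2: derive span(d,a) via R1 from span(d,f), span(f,a)
round 2: derive span(d,j) via R1 from span(d,c), span(c,j)
round 2: derive span(e,a) via R1 from span(e,f), span(f,a)
round 2: derive span(e,c) via R1 from span(e,d), span(d,c)
round 2: derive span(f,e) via R1 from span(f,a), span(a,e)
round 2: derive span(f,j) via R1 from span(f,c), span(c,j)
round 2: derive span(i,a) via R1 from span(i,f), span(f,a)
round 2: derive span(i,j) via R1 from span(i,c), span(c,j)
round 2: derive span(j,d) via R1 from span(j,a), span(a,d)
round 2: derive span(j,e) via R1 from span(j,a), span(a,e)
round 2: derive span(j,f) via R1 from span(j,a), span(a,f)
round 2: derive span(j,j) via R1 from span(j,c), span(c,j)
round 3: derive span(c,d) via R1 from span(c,a), span(a,d)
round 3: derive span(c,e) via R1 from span(c,a), span(a,e)
round 3: derive span(c,f) via R1 from span(c,a), span(a,f)
round 3: derive span(e,j) via R1 from span(e,a), span(a,j)

yes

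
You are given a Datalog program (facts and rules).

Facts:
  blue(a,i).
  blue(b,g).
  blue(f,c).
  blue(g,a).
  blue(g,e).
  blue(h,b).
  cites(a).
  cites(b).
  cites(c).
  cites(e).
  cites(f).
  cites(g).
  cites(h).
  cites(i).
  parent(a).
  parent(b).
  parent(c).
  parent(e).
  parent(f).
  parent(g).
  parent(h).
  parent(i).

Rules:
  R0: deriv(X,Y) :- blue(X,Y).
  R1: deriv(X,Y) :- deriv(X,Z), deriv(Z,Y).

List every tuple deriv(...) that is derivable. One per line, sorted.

deriv(a,i)
deriv(b,a)
deriv(b,e)
deriv(b,g)
deriv(b,i)
deriv(f,c)
deriv(g,a)
deriv(g,e)
deriv(g,i)
deriv(h,a)
deriv(h,b)
deriv(h,e)
deriv(h,g)
deriv(h,i)

round 1: derive deriv(a,i) via R0 from blue(a,i)
round 1: derive deriv(b,g) via R0 from blue(b,g)
round 1: derive deriv(f,c) via R0 from blue(f,c)
round 1: derive deriv(g,a) via R0 from blue(g,a)
round 1: derive deriv(g,e) via R0 from blue(g,e)
round 1: derive deriv(h,b) via R0 from blue(h,b)
round 2: derive deriv(b,a) via R1 from deriv(b,g), deriv(g,a)
round 2: derive deriv(b,e) via R1 from deriv(b,g), deriv(g,e)
round 2: derive deriv(g,i) via R1 from deriv(g,a), deriv(a,i)
round 2: derive deriv(h,g) via R1 from deriv(h,b), deriv(b,g)
round 3: derive deriv(b,i) via R1 from deriv(b,a), deriv(a,i)
round 3: derive deriv(h,a) via R1 from deriv(h,b), deriv(b,a)
round 3: derive deriv(h,e) via R1 from deriv(h,b), deriv(b,e)
round 3: derive deriv(h,i) via R1 from deriv(h,g), deriv(g,i)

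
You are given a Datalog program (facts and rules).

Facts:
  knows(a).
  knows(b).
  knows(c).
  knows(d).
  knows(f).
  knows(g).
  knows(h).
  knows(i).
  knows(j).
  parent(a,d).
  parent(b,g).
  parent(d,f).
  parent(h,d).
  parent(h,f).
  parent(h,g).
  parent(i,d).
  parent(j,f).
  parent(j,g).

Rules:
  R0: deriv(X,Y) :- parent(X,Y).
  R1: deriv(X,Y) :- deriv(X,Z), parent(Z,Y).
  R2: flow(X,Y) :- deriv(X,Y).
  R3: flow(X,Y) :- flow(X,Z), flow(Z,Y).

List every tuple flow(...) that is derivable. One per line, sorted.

round 1: derive deriv(a,d) via R0 from parent(a,d)
round 1: derive deriv(b,g) via R0 from parent(b,g)
round 1: derive deriv(d,f) via R0 from parent(d,f)
round 1: derive deriv(h,d) via R0 from parent(h,d)
round 1: derive deriv(h,f) via R0 from parent(h,f)
round 1: derive deriv(h,g) via R0 from parent(h,g)
round 1: derive deriv(i,d) via R0 from parent(i,d)
round 1: derive deriv(j,f) via R0 from parent(j,f)
round 1: derive deriv(j,g) via R0 from parent(j,g)
round 2: derive deriv(a,f) via R1 from deriv(a,d), parent(d,f)
round 2: derive deriv(i,f) via R1 from deriv(i,d), parent(d,f)
round 2: derive flow(a,d) via R2 from deriv(a,d)
round 2: derive flow(b,g) via R2 from deriv(b,g)
round 2: derive flow(d,f) via R2 from deriv(d,f)
round 2: derive flow(h,d) via R2 from deriv(h,d)
round 2: derive flow(h,f) via R2 from deriv(h,f)
round 2: derive flow(h,g) via R2 from deriv(h,g)
round 2: derive flow(i,d) via R2 from deriv(i,d)
round 2: derive flow(j,f) via R2 from deriv(j,f)
round 2: derive flow(j,g) via R2 from deriv(j,g)
round 3: derive flow(a,f) via R2 from deriv(a,f)
round 3: derive flow(i,f) via R2 from deriv(i,f)

flow(a,d)
flow(a,f)
flow(b,g)
flow(d,f)
flow(h,d)
flow(h,f)
flow(h,g)
flow(i,d)
flow(i,f)
flow(j,f)
flow(j,g)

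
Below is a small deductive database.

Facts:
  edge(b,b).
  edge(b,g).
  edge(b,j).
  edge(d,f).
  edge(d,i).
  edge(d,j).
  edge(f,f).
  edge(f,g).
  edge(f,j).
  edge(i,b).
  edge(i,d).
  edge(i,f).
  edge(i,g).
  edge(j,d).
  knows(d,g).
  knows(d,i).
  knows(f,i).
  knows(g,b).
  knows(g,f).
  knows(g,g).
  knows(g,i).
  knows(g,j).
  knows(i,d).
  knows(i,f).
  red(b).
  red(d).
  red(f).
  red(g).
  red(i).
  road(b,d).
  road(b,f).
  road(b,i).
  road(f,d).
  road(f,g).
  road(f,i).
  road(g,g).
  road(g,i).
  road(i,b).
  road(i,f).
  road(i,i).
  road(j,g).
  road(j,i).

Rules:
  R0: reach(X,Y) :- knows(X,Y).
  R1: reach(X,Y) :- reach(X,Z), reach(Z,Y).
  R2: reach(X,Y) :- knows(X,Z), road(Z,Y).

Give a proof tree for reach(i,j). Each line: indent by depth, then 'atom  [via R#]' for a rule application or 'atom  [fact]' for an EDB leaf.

reach(i,j)  [via R1]
  reach(i,g)  [via R2]
    knows(i,f)  [fact]
    road(f,g)  [fact]
  reach(g,j)  [via R0]
    knows(g,j)  [fact]

round 1: derive reach(d,g) via R0 from knows(d,g)
round 1: derive reach(d,i) via R0 from knows(d,i)
round 1: derive reach(f,i) via R0 from knows(f,i)
round 1: derive reach(g,b) via R0 from knows(g,b)
round 1: derive reach(g,f) via R0 from knows(g,f)
round 1: derive reach(g,g) via R0 from knows(g,g)
round 1: derive reach(g,i) via R0 from knows(g,i)
round 1: derive reach(g,j) via R0 from knows(g,j)
round 1: derive reach(i,d) via R0 from knows(i,d)
round 1: derive reach(i,f) via R0 from knows(i,f)
round 1: derive reach(d,b) via R2 from knows(d,i), road(i,b)
round 1: derive reach(d,f) via R2 from knows(d,i), road(i,f)
round 1: derive reach(f,b) via R2 from knows(f,i), road(i,b)
round 1: derive reach(f,f) via R2 from knows(f,i), road(i,f)
round 1: derive reach(g,d) via R2 from knows(g,b), road(b,d)
round 1: derive reach(i,g) via R2 from knows(i,f), road(f,g)
round 1: derive reach(i,i) via R2 from knows(i,f), road(f,i)
round 2: derive reach(d,d) via R1 from reach(d,g), reach(g,d)
round 2: derive reach(d,j) via R1 from reach(d,g), reach(g,j)
round 2: derive reach(f,d) via R1 from reach(f,i), reach(i,d)
round 2: derive reach(f,g) via R1 from reach(f,i), reach(i,g)
round 2: derive reach(i,b) via R1 from reach(i,d), reach(d,b)
round 2: derive reach(i,j) via R1 from reach(i,g), reach(g,j)
round 3: derive reach(f,j) via R1 from reach(f,d), reach(d,j)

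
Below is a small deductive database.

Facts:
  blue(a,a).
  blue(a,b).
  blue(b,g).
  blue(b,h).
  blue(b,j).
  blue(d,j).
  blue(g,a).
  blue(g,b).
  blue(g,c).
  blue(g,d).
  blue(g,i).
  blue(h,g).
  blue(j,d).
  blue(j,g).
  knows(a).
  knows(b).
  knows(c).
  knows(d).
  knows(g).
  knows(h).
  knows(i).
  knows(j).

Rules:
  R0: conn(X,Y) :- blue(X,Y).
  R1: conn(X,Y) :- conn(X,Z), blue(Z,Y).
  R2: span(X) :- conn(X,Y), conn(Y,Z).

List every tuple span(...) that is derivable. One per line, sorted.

round 1: derive conn(a,a) via R0 from blue(a,a)
round 1: derive conn(a,b) via R0 from blue(a,b)
round 1: derive conn(b,g) via R0 from blue(b,g)
round 1: derive conn(b,h) via R0 from blue(b,h)
round 1: derive conn(b,j) via R0 from blue(b,j)
round 1: derive conn(d,j) via R0 from blue(d,j)
round 1: derive conn(g,a) via R0 from blue(g,a)
round 1: derive conn(g,b) via R0 from blue(g,b)
round 1: derive conn(g,c) via R0 from blue(g,c)
round 1: derive conn(g,d) via R0 from blue(g,d)
round 1: derive conn(g,i) via R0 from blue(g,i)
round 1: derive conn(h,g) via R0 from blue(h,g)
round 1: derive conn(j,d) via R0 from blue(j,d)
round 1: derive conn(j,g) via R0 from blue(j,g)
round 2: derive conn(a,g) via R1 from conn(a,b), blue(b,g)
round 2: derive conn(a,h) via R1 from conn(a,b), blue(b,h)
round 2: derive conn(a,j) via R1 from conn(a,b), blue(b,j)
round 2: derive conn(b,a) via R1 from conn(b,g), blue(g,a)
round 2: derive conn(b,b) via R1 from conn(b,g), blue(g,b)
round 2: derive conn(b,c) via R1 from conn(b,g), blue(g,c)
round 2: derive conn(b,d) via R1 from conn(b,g), blue(g,d)
round 2: derive conn(b,i) via R1 from conn(b,g), blue(g,i)
round 2: derive conn(d,d) via R1 from conn(d,j), blue(j,d)
round 2: derive conn(d,g) via R1 from conn(d,j), blue(j,g)
round 2: derive conn(g,g) via R1 from conn(g,b), blue(b,g)
round 2: derive conn(g,h) via R1 from conn(g,b), blue(b,h)
round 2: derive conn(g,j) via R1 from conn(g,b), blue(b,j)
round 2: derive conn(h,a) via R1 from conn(h,g), blue(g,a)
round 2: derive conn(h,b) via R1 from conn(h,g), blue(g,b)
round 2: derive conn(h,c) via R1 from conn(h,g), blue(g,c)
round 2: derive conn(h,d) via R1 from conn(h,g), blue(g,d)
round 2: derive conn(h,i) via R1 from conn(h,g), blue(g,i)
round 2: derive conn(j,a) via R1 from conn(j,g), blue(g,a)
round 2: derive conn(j,b) via R1 from conn(j,g), blue(g,b)
round 2: derive conn(j,c) via R1 from conn(j,g), blue(g,c)
round 2: derive conn(j,i) via R1 from conn(j,g), blue(g,i)
round 2: derive conn(j,j) via R1 from conn(j,d), blue(d,j)
round 2: derive span(a) via R2 from conn(a,a), conn(a,a)
round 2: derive span(b) via R2 from conn(b,g), conn(g,a)
round 2: derive span(d) via R2 from conn(d,j), conn(j,d)
round 2: derive span(g) via R2 from conn(g,a), conn(a,a)
round 2: derive span(h) via R2 from conn(h,g), conn(g,a)
round 2: derive span(j) via R2 from conn(j,d), conn(d,j)
round 3: derive conn(a,c) via R1 from conn(a,g), blue(g,c)
round 3: derive conn(a,d) via R1 from conn(a,g), blue(g,d)
round 3: derive conn(a,i) via R1 from conn(a,g), blue(g,i)
round 3: derive conn(d,a) via R1 from conn(d,g), blue(g,a)
round 3: derive conn(d,b) via R1 from conn(d,g), blue(g,b)
round 3: derive conn(d,c) via R1 from conn(d,g), blue(g,c)
round 3: derive conn(d,i) via R1 from conn(d,g), blue(g,i)
round 3: derive conn(h,h) via R1 from conn(h,b), blue(b,h)
round 3: derive conn(h,j) via R1 from conn(h,b), blue(b,j)
round 3: derive conn(j,h) via R1 from conn(j,b), blue(b,h)
round 4: derive conn(d,h) via R1 from conn(d,b), blue(b,h)

span(a)
span(b)
span(d)
span(g)
span(h)
span(j)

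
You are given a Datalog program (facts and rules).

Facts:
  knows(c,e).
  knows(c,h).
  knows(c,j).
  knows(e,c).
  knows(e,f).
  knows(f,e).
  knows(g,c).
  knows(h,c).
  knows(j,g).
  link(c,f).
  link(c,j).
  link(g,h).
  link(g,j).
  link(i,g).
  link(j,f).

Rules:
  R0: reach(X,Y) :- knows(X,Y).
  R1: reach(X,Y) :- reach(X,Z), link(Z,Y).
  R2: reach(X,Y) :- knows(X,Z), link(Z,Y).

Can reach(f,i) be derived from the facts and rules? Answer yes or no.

no

round 1: derive reach(c,e) via R0 from knows(c,e)
round 1: derive reach(c,h) via R0 from knows(c,h)
round 1: derive reach(c,j) via R0 from knows(c,j)
round 1: derive reach(e,c) via R0 from knows(e,c)
round 1: derive reach(e,f) via R0 from knows(e,f)
round 1: derive reach(f,e) via R0 from knows(f,e)
round 1: derive reach(g,c) via R0 from knows(g,c)
round 1: derive reach(h,c) via R0 from knows(h,c)
round 1: derive reach(j,g) via R0 from knows(j,g)
round 1: derive reach(c,f) via R2 from knows(c,j), link(j,f)
round 1: derive reach(e,j) via R2 from knows(e,c), link(c,j)
round 1: derive reach(g,f) via R2 from knows(g,c), link(c,f)
round 1: derive reach(g,j) via R2 from knows(g,c), link(c,j)
round 1: derive reach(h,f) via R2 from knows(h,c), link(c,f)
round 1: derive reach(h,j) via R2 from knows(h,c), link(c,j)
round 1: derive reach(j,h) via R2 from knows(j,g), link(g,h)
round 1: derive reach(j,j) via R2 from knows(j,g), link(g,j)
round 2: derive reach(j,f) via R1 from reach(j,j), link(j,f)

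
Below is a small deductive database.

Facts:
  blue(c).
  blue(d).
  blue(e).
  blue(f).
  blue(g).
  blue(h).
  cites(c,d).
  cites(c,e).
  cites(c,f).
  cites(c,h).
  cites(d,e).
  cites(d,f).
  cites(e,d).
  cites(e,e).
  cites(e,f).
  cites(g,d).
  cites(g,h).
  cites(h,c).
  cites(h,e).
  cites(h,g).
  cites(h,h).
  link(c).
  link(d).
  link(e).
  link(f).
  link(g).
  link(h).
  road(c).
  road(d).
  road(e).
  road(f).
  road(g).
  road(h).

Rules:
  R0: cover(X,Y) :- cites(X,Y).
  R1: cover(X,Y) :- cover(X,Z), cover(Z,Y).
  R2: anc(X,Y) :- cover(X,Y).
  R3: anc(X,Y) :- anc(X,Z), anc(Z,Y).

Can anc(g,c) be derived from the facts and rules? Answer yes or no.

round 1: derive cover(c,d) via R0 from cites(c,d)
round 1: derive cover(c,e) via R0 from cites(c,e)
round 1: derive cover(c,f) via R0 from cites(c,f)
round 1: derive cover(c,h) via R0 from cites(c,h)
round 1: derive cover(d,e) via R0 from cites(d,e)
round 1: derive cover(d,f) via R0 from cites(d,f)
round 1: derive cover(e,d) via R0 from cites(e,d)
round 1: derive cover(e,e) via R0 from cites(e,e)
round 1: derive cover(e,f) via R0 from cites(e,f)
round 1: derive cover(g,d) via R0 from cites(g,d)
round 1: derive cover(g,h) via R0 from cites(g,h)
round 1: derive cover(h,c) via R0 from cites(h,c)
round 1: derive cover(h,e) via R0 from cites(h,e)
round 1: derive cover(h,g) via R0 from cites(h,g)
round 1: derive cover(h,h) via R0 from cites(h,h)
round 2: derive cover(c,c) via R1 from cover(c,h), cover(h,c)
round 2: derive cover(c,g) via R1 from cover(c,h), cover(h,g)
round 2: derive cover(d,d) via R1 from cover(d,e), cover(e,d)
round 2: derive cover(g,c) via R1 from cover(g,h), cover(h,c)
round 2: derive cover(g,e) via R1 from cover(g,d), cover(d,e)
round 2: derive cover(g,f) via R1 from cover(g,d), cover(d,f)
round 2: derive cover(g,g) via R1 from cover(g,h), cover(h,g)
round 2: derive cover(h,d) via R1 from cover(h,c), cover(c,d)
round 2: derive cover(h,f) via R1 from cover(h,c), cover(c,f)
round 2: derive anc(c,d) via R2 from cover(c,d)
round 2: derive anc(c,e) via R2 from cover(c,e)
round 2: derive anc(c,f) via R2 from cover(c,f)
round 2: derive anc(c,h) via R2 from cover(c,h)
round 2: derive anc(d,e) via R2 from cover(d,e)
round 2: derive anc(d,f) via R2 from cover(d,f)
round 2: derive anc(e,d) via R2 from cover(e,d)
round 2: derive anc(e,e) via R2 from cover(e,e)
round 2: derive anc(e,f) via R2 from cover(e,f)
round 2: derive anc(g,d) via R2 from cover(g,d)
round 2: derive anc(g,h) via R2 from cover(g,h)
round 2: derive anc(h,c) via R2 from cover(h,c)
round 2: derive anc(h,e) via R2 from cover(h,e)
round 2: derive anc(h,g) via R2 from cover(h,g)
round 2: derive anc(h,h) via R2 from cover(h,h)
round 3: derive anc(c,c) via R2 from cover(c,c)
round 3: derive anc(c,g) via R2 from cover(c,g)
round 3: derive anc(d,d) via R2 from cover(d,d)
round 3: derive anc(g,c) via R2 from cover(g,c)
round 3: derive anc(g,e) via R2 from cover(g,e)
round 3: derive anc(g,f) via R2 from cover(g,f)
round 3: derive anc(g,g) via R2 from cover(g,g)
round 3: derive anc(h,d) via R2 from cover(h,d)
round 3: derive anc(h,f) via R2 from cover(h,f)

yes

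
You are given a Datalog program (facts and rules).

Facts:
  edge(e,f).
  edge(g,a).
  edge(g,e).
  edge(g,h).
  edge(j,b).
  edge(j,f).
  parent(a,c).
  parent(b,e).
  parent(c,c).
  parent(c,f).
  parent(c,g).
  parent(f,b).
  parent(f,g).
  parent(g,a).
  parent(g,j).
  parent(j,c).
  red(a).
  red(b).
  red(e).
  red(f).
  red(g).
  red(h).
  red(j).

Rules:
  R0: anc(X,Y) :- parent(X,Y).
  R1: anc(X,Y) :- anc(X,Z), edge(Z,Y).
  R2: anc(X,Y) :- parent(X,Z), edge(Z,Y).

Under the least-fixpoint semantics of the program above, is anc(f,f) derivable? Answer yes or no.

yes

round 1: derive anc(a,c) via R0 from parent(a,c)
round 1: derive anc(b,e) via R0 from parent(b,e)
round 1: derive anc(c,c) via R0 from parent(c,c)
round 1: derive anc(c,f) via R0 from parent(c,f)
round 1: derive anc(c,g) via R0 from parent(c,g)
round 1: derive anc(f,b) via R0 from parent(f,b)
round 1: derive anc(f,g) via R0 from parent(f,g)
round 1: derive anc(g,a) via R0 from parent(g,a)
round 1: derive anc(g,j) via R0 from parent(g,j)
round 1: derive anc(j,c) via R0 from parent(j,c)
round 1: derive anc(b,f) via R2 from parent(b,e), edge(e,f)
round 1: derive anc(c,a) via R2 from parent(c,g), edge(g,a)
round 1: derive anc(c,e) via R2 from parent(c,g), edge(g,e)
round 1: derive anc(c,h) via R2 from parent(c,g), edge(g,h)
round 1: derive anc(f,a) via R2 from parent(f,g), edge(g,a)
round 1: derive anc(f,e) via R2 from parent(f,g), edge(g,e)
round 1: derive anc(f,h) via R2 from parent(f,g), edge(g,h)
round 1: derive anc(g,b) via R2 from parent(g,j), edge(j,b)
round 1: derive anc(g,f) via R2 from parent(g,j), edge(j,f)
round 2: derive anc(f,f) via R1 from anc(f,e), edge(e,f)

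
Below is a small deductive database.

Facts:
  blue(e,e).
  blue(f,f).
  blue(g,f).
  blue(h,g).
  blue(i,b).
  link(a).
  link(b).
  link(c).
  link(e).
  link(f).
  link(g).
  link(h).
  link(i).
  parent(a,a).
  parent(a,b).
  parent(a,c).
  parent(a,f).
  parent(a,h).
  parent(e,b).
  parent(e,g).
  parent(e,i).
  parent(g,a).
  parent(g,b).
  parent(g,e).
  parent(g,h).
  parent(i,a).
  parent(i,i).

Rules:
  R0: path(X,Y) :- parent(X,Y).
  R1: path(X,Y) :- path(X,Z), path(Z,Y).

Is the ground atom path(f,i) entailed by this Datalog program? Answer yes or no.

round 1: derive path(a,a) via R0 from parent(a,a)
round 1: derive path(a,b) via R0 from parent(a,b)
round 1: derive path(a,c) via R0 from parent(a,c)
round 1: derive path(a,f) via R0 from parent(a,f)
round 1: derive path(a,h) via R0 from parent(a,h)
round 1: derive path(e,b) via R0 from parent(e,b)
round 1: derive path(e,g) via R0 from parent(e,g)
round 1: derive path(e,i) via R0 from parent(e,i)
round 1: derive path(g,a) via R0 from parent(g,a)
round 1: derive path(g,b) via R0 from parent(g,b)
round 1: derive path(g,e) via R0 from parent(g,e)
round 1: derive path(g,h) via R0 from parent(g,h)
round 1: derive path(i,a) via R0 from parent(i,a)
round 1: derive path(i,i) via R0 from parent(i,i)
round 2: derive path(e,a) via R1 from path(e,g), path(g,a)
round 2: derive path(e,e) via R1 from path(e,g), path(g,e)
round 2: derive path(e,h) via R1 from path(e,g), path(g,h)
round 2: derive path(g,c) via R1 from path(g,a), path(a,c)
round 2: derive path(g,f) via R1 from path(g,a), path(a,f)
round 2: derive path(g,g) via R1 from path(g,e), path(e,g)
round 2: derive path(g,i) via R1 from path(g,e), path(e,i)
round 2: derive path(i,b) via R1 from path(i,a), path(a,b)
round 2: derive path(i,c) via R1 from path(i,a), path(a,c)
round 2: derive path(i,f) via R1 from path(i,a), path(a,f)
round 2: derive path(i,h) via R1 from path(i,a), path(a,h)
round 3: derive path(e,c) via R1 from path(e,a), path(a,c)
round 3: derive path(e,f) via R1 from path(e,a), path(a,f)

no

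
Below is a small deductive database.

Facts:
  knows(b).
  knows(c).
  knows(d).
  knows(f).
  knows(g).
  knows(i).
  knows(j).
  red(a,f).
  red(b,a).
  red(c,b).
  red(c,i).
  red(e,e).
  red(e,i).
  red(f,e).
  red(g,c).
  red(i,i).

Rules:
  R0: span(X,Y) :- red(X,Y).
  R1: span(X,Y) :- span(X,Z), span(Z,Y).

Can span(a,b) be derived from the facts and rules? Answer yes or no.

no

round 1: derive span(a,f) via R0 from red(a,f)
round 1: derive span(b,a) via R0 from red(b,a)
round 1: derive span(c,b) via R0 from red(c,b)
round 1: derive span(c,i) via R0 from red(c,i)
round 1: derive span(e,e) via R0 from red(e,e)
round 1: derive span(e,i) via R0 from red(e,i)
round 1: derive span(f,e) via R0 from red(f,e)
round 1: derive span(g,c) via R0 from red(g,c)
round 1: derive span(i,i) via R0 from red(i,i)
round 2: derive span(a,e) via R1 from span(a,f), span(f,e)
round 2: derive span(b,f) via R1 from span(b,a), span(a,f)
round 2: derive span(c,a) via R1 from span(c,b), span(b,a)
round 2: derive span(f,i) via R1 from span(f,e), span(e,i)
round 2: derive span(g,b) via R1 from span(g,c), span(c,b)
round 2: derive span(g,i) via R1 from span(g,c), span(c,i)
round 3: derive span(a,i) via R1 from span(a,e), span(e,i)
round 3: derive span(b,e) via R1 from span(b,a), span(a,e)
round 3: derive span(b,i) via R1 from span(b,f), span(f,i)
round 3: derive span(c,e) via R1 from span(c,a), span(a,e)
round 3: derive span(c,f) via R1 from span(c,a), span(a,f)
round 3: derive span(g,a) via R1 from span(g,b), span(b,a)
round 3: derive span(g,f) via R1 from span(g,b), span(b,f)
round 4: derive span(g,e) via R1 from span(g,a), span(a,e)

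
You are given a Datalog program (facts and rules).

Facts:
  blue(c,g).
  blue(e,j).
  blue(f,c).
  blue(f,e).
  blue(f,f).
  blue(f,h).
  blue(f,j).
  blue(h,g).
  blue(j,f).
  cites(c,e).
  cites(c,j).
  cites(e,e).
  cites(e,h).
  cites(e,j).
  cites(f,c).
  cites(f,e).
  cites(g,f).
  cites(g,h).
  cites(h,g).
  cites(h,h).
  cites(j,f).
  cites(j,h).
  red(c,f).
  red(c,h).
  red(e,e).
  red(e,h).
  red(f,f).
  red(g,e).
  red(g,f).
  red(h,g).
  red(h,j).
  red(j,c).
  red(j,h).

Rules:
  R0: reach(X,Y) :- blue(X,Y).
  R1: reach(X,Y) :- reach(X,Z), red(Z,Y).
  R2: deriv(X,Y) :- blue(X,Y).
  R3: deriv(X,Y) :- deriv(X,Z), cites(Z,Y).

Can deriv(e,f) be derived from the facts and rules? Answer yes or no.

round 1: derive deriv(c,g) via R2 from blue(c,g)
round 1: derive deriv(e,j) via R2 from blue(e,j)
round 1: derive deriv(f,c) via R2 from blue(f,c)
round 1: derive deriv(f,e) via R2 from blue(f,e)
round 1: derive deriv(f,f) via R2 from blue(f,f)
round 1: derive deriv(f,h) via R2 from blue(f,h)
round 1: derive deriv(f,j) via R2 from blue(f,j)
round 1: derive deriv(h,g) via R2 from blue(h,g)
round 1: derive deriv(j,f) via R2 from blue(j,f)
round 2: derive deriv(c,f) via R3 from deriv(c,g), cites(g,f)
round 2: derive deriv(c,h) via R3 from deriv(c,g), cites(g,h)
round 2: derive deriv(e,f) via R3 from deriv(e,j), cites(j,f)
round 2: derive deriv(e,h) via R3 from deriv(e,j), cites(j,h)
round 2: derive deriv(f,g) via R3 from deriv(f,h), cites(h,g)
round 2: derive deriv(h,f) via R3 from deriv(h,g), cites(g,f)
round 2: derive deriv(h,h) via R3 from deriv(h,g), cites(g,h)
round 2: derive deriv(j,c) via R3 from deriv(j,f), cites(f,c)
round 2: derive deriv(j,e) via R3 from deriv(j,f), cites(f,e)
round 3: derive deriv(c,c) via R3 from deriv(c,f), cites(f,c)
round 3: derive deriv(c,e) via R3 from deriv(c,f), cites(f,e)
round 3: derive deriv(e,c) via R3 from deriv(e,f), cites(f,c)
round 3: derive deriv(e,e) via R3 from deriv(e,f), cites(f,e)
round 3: derive deriv(e,g) via R3 from deriv(e,h), cites(h,g)
round 3: derive deriv(h,c) via R3 from deriv(h,f), cites(f,c)
round 3: derive deriv(h,e) via R3 from deriv(h,f), cites(f,e)
round 3: derive deriv(j,h) via R3 from deriv(j,e), cites(e,h)
round 3: derive deriv(j,j) via R3 from deriv(j,c), cites(c,j)
round 4: derive deriv(c,j) via R3 from deriv(c,c), cites(c,j)
round 4: derive deriv(h,j) via R3 from deriv(h,c), cites(c,j)
round 4: derive deriv(j,g) via R3 from deriv(j,h), cites(h,g)

yes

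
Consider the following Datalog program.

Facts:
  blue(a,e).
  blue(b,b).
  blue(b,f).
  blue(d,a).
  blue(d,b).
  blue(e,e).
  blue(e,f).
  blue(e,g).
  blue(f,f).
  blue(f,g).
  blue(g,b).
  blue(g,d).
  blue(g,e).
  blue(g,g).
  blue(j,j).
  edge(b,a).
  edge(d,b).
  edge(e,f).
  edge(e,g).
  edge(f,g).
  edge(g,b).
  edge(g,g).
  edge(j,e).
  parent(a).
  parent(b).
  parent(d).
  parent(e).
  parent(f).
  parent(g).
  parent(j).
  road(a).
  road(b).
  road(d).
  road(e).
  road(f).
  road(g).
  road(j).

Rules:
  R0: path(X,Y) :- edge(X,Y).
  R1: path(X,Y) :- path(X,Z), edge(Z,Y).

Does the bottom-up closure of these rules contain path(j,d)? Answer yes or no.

no

round 1: derive path(b,a) via R0 from edge(b,a)
round 1: derive path(d,b) via R0 from edge(d,b)
round 1: derive path(e,f) via R0 from edge(e,f)
round 1: derive path(e,g) via R0 from edge(e,g)
round 1: derive path(f,g) via R0 from edge(f,g)
round 1: derive path(g,b) via R0 from edge(g,b)
round 1: derive path(g,g) via R0 from edge(g,g)
round 1: derive path(j,e) via R0 from edge(j,e)
round 2: derive path(d,a) via R1 from path(d,b), edge(b,a)
round 2: derive path(e,b) via R1 from path(e,g), edge(g,b)
round 2: derive path(f,b) via R1 from path(f,g), edge(g,b)
round 2: derive path(g,a) via R1 from path(g,b), edge(b,a)
round 2: derive path(j,f) via R1 from path(j,e), edge(e,f)
round 2: derive path(j,g) via R1 from path(j,e), edge(e,g)
round 3: derive path(e,a) via R1 from path(e,b), edge(b,a)
round 3: derive path(f,a) via R1 from path(f,b), edge(b,a)
round 3: derive path(j,b) via R1 from path(j,g), edge(g,b)
round 4: derive path(j,a) via R1 from path(j,b), edge(b,a)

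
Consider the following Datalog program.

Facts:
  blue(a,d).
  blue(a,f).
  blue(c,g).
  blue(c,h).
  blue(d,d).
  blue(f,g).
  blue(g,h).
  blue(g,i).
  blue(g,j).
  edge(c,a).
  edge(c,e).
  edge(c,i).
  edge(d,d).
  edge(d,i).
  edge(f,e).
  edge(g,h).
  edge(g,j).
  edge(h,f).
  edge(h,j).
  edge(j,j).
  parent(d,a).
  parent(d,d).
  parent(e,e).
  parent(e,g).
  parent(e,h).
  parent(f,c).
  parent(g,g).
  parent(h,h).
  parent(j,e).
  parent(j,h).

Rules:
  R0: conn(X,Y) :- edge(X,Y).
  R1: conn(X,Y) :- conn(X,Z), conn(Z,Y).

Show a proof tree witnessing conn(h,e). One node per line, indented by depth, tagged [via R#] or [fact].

conn(h,e)  [via R1]
  conn(h,f)  [via R0]
    edge(h,f)  [fact]
  conn(f,e)  [via R0]
    edge(f,e)  [fact]

round 1: derive conn(c,a) via R0 from edge(c,a)
round 1: derive conn(c,e) via R0 from edge(c,e)
round 1: derive conn(c,i) via R0 from edge(c,i)
round 1: derive conn(d,d) via R0 from edge(d,d)
round 1: derive conn(d,i) via R0 from edge(d,i)
round 1: derive conn(f,e) via R0 from edge(f,e)
round 1: derive conn(g,h) via R0 from edge(g,h)
round 1: derive conn(g,j) via R0 from edge(g,j)
round 1: derive conn(h,f) via R0 from edge(h,f)
round 1: derive conn(h,j) via R0 from edge(h,j)
round 1: derive conn(j,j) via R0 from edge(j,j)
round 2: derive conn(g,f) via R1 from conn(g,h), conn(h,f)
round 2: derive conn(h,e) via R1 from conn(h,f), conn(f,e)
round 3: derive conn(g,e) via R1 from conn(g,f), conn(f,e)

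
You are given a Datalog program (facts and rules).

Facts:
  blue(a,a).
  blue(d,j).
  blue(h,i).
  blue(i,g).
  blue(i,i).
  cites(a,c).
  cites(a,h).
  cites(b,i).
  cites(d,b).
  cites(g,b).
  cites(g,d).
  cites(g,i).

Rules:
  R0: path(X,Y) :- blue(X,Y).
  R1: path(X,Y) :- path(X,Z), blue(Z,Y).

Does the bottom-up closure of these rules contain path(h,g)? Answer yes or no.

round 1: derive path(a,a) via R0 from blue(a,a)
round 1: derive path(d,j) via R0 from blue(d,j)
round 1: derive path(h,i) via R0 from blue(h,i)
round 1: derive path(i,g) via R0 from blue(i,g)
round 1: derive path(i,i) via R0 from blue(i,i)
round 2: derive path(h,g) via R1 from path(h,i), blue(i,g)

yes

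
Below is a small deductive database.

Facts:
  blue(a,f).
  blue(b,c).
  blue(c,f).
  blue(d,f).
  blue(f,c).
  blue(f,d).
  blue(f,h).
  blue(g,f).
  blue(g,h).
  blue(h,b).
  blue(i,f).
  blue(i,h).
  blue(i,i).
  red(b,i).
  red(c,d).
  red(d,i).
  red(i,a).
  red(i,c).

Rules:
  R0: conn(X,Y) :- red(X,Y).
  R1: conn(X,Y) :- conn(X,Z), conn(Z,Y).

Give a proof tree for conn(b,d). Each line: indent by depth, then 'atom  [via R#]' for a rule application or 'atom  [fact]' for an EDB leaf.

conn(b,d)  [via R1]
  conn(b,c)  [via R1]
    conn(b,i)  [via R0]
      red(b,i)  [fact]
    conn(i,c)  [via R0]
      red(i,c)  [fact]
  conn(c,d)  [via R0]
    red(c,d)  [fact]

round 1: derive conn(b,i) via R0 from red(b,i)
round 1: derive conn(c,d) via R0 from red(c,d)
round 1: derive conn(d,i) via R0 from red(d,i)
round 1: derive conn(i,a) via R0 from red(i,a)
round 1: derive conn(i,c) via R0 from red(i,c)
round 2: derive conn(b,a) via R1 from conn(b,i), conn(i,a)
round 2: derive conn(b,c) via R1 from conn(b,i), conn(i,c)
round 2: derive conn(c,i) via R1 from conn(c,d), conn(d,i)
round 2: derive conn(d,a) via R1 from conn(d,i), conn(i,a)
round 2: derive conn(d,c) via R1 from conn(d,i), conn(i,c)
round 2: derive conn(i,d) via R1 from conn(i,c), conn(c,d)
round 3: derive conn(b,d) via R1 from conn(b,c), conn(c,d)
round 3: derive conn(c,a) via R1 from conn(c,d), conn(d,a)
round 3: derive conn(c,c) via R1 from conn(c,d), conn(d,c)
round 3: derive conn(d,d) via R1 from conn(d,c), conn(c,d)
round 3: derive conn(i,i) via R1 from conn(i,c), conn(c,i)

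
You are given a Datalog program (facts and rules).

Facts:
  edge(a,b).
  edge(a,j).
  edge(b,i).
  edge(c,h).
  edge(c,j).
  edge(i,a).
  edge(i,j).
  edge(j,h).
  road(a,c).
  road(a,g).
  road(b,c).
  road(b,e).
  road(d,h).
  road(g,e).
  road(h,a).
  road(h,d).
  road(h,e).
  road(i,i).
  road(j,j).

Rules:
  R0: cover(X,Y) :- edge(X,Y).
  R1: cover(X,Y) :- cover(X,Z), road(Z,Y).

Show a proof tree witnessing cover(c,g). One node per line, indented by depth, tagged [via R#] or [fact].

cover(c,g)  [via R1]
  cover(c,a)  [via R1]
    cover(c,h)  [via R0]
      edge(c,h)  [fact]
    road(h,a)  [fact]
  road(a,g)  [fact]

round 1: derive cover(a,b) via R0 from edge(a,b)
round 1: derive cover(a,j) via R0 from edge(a,j)
round 1: derive cover(b,i) via R0 from edge(b,i)
round 1: derive cover(c,h) via R0 from edge(c,h)
round 1: derive cover(c,j) via R0 from edge(c,j)
round 1: derive cover(i,a) via R0 from edge(i,a)
round 1: derive cover(i,j) via R0 from edge(i,j)
round 1: derive cover(j,h) via R0 from edge(j,h)
round 2: derive cover(a,c) via R1 from cover(a,b), road(b,c)
round 2: derive cover(a,e) via R1 from cover(a,b), road(b,e)
round 2: derive cover(c,a) via R1 from cover(c,h), road(h,a)
round 2: derive cover(c,d) via R1 from cover(c,h), road(h,d)
round 2: derive cover(c,e) via R1 from cover(c,h), road(h,e)
round 2: derive cover(i,c) via R1 from cover(i,a), road(a,c)
round 2: derive cover(i,g) via R1 from cover(i,a), road(a,g)
round 2: derive cover(j,a) via R1 from cover(j,h), road(h,a)
round 2: derive cover(j,d) via R1 from cover(j,h), road(h,d)
round 2: derive cover(j,e) via R1 from cover(j,h), road(h,e)
round 3: derive cover(c,c) via R1 from cover(c,a), road(a,c)
round 3: derive cover(c,g) via R1 from cover(c,a), road(a,g)
round 3: derive cover(i,e) via R1 from cover(i,g), road(g,e)
round 3: derive cover(j,c) via R1 from cover(j,a), road(a,c)
round 3: derive cover(j,g) via R1 from cover(j,a), road(a,g)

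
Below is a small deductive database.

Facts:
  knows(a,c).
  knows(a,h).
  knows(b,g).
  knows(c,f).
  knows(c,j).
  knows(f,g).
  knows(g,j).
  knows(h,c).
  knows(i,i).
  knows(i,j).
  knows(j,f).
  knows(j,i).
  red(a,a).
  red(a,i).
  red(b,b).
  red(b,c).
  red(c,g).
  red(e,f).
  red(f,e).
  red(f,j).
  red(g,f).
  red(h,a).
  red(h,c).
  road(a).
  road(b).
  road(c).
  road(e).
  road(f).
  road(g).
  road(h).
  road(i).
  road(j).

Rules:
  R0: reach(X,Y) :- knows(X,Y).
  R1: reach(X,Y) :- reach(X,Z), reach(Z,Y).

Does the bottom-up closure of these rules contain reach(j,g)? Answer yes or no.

yes

round 1: derive reach(a,c) via R0 from knows(a,c)
round 1: derive reach(a,h) via R0 from knows(a,h)
round 1: derive reach(b,g) via R0 from knows(b,g)
round 1: derive reach(c,f) via R0 from knows(c,f)
round 1: derive reach(c,j) via R0 from knows(c,j)
round 1: derive reach(f,g) via R0 from knows(f,g)
round 1: derive reach(g,j) via R0 from knows(g,j)
round 1: derive reach(h,c) via R0 from knows(h,c)
round 1: derive reach(i,i) via R0 from knows(i,i)
round 1: derive reach(i,j) via R0 from knows(i,j)
round 1: derive reach(j,f) via R0 from knows(j,f)
round 1: derive reach(j,i) via R0 from knows(j,i)
round 2: derive reach(a,f) via R1 from reach(a,c), reach(c,f)
round 2: derive reach(a,j) via R1 from reach(a,c), reach(c,j)
round 2: derive reach(b,j) via R1 from reach(b,g), reach(g,j)
round 2: derive reach(c,g) via R1 from reach(c,f), reach(f,g)
round 2: derive reach(c,i) via R1 from reach(c,j), reach(j,i)
round 2: derive reach(f,j) via R1 from reach(f,g), reach(g,j)
round 2: derive reach(g,f) via R1 from reach(g,j), reach(j,f)
round 2: derive reach(g,i) via R1 from reach(g,j), reach(j,i)
round 2: derive reach(h,f) via R1 from reach(h,c), reach(c,f)
round 2: derive reach(h,j) via R1 from reach(h,c), reach(c,j)
round 2: derive reach(i,f) via R1 from reach(i,j), reach(j,f)
round 2: derive reach(j,g) via R1 from reach(j,f), reach(f,g)
round 2: derive reach(j,j) via R1 from reach(j,i), reach(i,j)
round 3: derive reach(a,g) via R1 from reach(a,c), reach(c,g)
round 3: derive reach(a,i) via R1 from reach(a,c), reach(c,i)
round 3: derive reach(b,f) via R1 from reach(b,g), reach(g,f)
round 3: derive reach(b,i) via R1 from reach(b,g), reach(g,i)
round 3: derive reach(f,f) via R1 from reach(f,g), reach(g,f)
round 3: derive reach(f,i) via R1 from reach(f,g), reach(g,i)
round 3: derive reach(g,g) via R1 from reach(g,f), reach(f,g)
round 3: derive reach(h,g) via R1 from reach(h,c), reach(c,g)
round 3: derive reach(h,i) via R1 from reach(h,c), reach(c,i)
round 3: derive reach(i,g) via R1 from reach(i,f), reach(f,g)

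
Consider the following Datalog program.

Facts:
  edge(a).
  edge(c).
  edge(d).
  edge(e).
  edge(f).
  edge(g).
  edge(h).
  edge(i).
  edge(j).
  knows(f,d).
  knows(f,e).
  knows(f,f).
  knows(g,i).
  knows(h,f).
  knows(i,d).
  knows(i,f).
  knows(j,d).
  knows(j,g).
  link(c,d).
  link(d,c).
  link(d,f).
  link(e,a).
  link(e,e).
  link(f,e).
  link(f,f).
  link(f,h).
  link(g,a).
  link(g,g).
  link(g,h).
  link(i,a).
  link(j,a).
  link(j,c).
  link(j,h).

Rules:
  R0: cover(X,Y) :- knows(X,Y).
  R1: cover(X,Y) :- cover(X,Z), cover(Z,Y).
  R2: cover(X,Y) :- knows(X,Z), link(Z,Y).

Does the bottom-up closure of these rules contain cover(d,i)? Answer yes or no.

round 1: derive cover(f,d) via R0 from knows(f,d)
round 1: derive cover(f,e) via R0 from knows(f,e)
round 1: derive cover(f,f) via R0 from knows(f,f)
round 1: derive cover(g,i) via R0 from knows(g,i)
round 1: derive cover(h,f) via R0 from knows(h,f)
round 1: derive cover(i,d) via R0 from knows(i,d)
round 1: derive cover(i,f) via R0 from knows(i,f)
round 1: derive cover(j,d) via R0 from knows(j,d)
round 1: derive cover(j,g) via R0 from knows(j,g)
round 1: derive cover(f,a) via R2 from knows(f,e), link(e,a)
round 1: derive cover(f,c) via R2 from knows(f,d), link(d,c)
round 1: derive cover(f,h) via R2 from knows(f,f), link(f,h)
round 1: derive cover(g,a) via R2 from knows(g,i), link(i,a)
round 1: derive cover(h,e) via R2 from knows(h,f), link(f,e)
round 1: derive cover(h,h) via R2 from knows(h,f), link(f,h)
round 1: derive cover(i,c) via R2 from knows(i,d), link(d,c)
round 1: derive cover(i,e) via R2 from knows(i,f), link(f,e)
round 1: derive cover(i,h) via R2 from knows(i,f), link(f,h)
round 1: derive cover(j,a) via R2 from knows(j,g), link(g,a)
round 1: derive cover(j,c) via R2 from knows(j,d), link(d,c)
round 1: derive cover(j,f) via R2 from knows(j,d), link(d,f)
round 1: derive cover(j,h) via R2 from knows(j,g), link(g,h)
round 2: derive cover(g,c) via R1 from cover(g,i), cover(i,c)
round 2: derive cover(g,d) via R1 from cover(g,i), cover(i,d)
round 2: derive cover(g,e) via R1 from cover(g,i), cover(i,e)
round 2: derive cover(g,f) via R1 from cover(g,i), cover(i,f)
round 2: derive cover(g,h) via R1 from cover(g,i), cover(i,h)
round 2: derive cover(h,a) via R1 from cover(h,f), cover(f,a)
round 2: derive cover(h,c) via R1 from cover(h,f), cover(f,c)
round 2: derive cover(h,d) via R1 from cover(h,f), cover(f,d)
round 2: derive cover(i,a) via R1 from cover(i,f), cover(f,a)
round 2: derive cover(j,e) via R1 from cover(j,f), cover(f,e)
round 2: derive cover(j,i) via R1 from cover(j,g), cover(g,i)

no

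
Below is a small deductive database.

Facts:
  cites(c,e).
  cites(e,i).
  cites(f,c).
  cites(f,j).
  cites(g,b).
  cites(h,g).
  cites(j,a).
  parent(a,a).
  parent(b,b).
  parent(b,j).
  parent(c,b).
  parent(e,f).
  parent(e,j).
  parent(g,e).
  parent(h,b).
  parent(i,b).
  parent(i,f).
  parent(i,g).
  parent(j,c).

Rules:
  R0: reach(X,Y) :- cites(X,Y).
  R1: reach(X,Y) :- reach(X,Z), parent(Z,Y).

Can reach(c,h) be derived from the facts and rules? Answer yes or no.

no

round 1: derive reach(c,e) via R0 from cites(c,e)
round 1: derive reach(e,i) via R0 from cites(e,i)
round 1: derive reach(f,c) via R0 from cites(f,c)
round 1: derive reach(f,j) via R0 from cites(f,j)
round 1: derive reach(g,b) via R0 from cites(g,b)
round 1: derive reach(h,g) via R0 from cites(h,g)
round 1: derive reach(j,a) via R0 from cites(j,a)
round 2: derive reach(c,f) via R1 from reach(c,e), parent(e,f)
round 2: derive reach(c,j) via R1 from reach(c,e), parent(e,j)
round 2: derive reach(e,b) via R1 from reach(e,i), parent(i,b)
round 2: derive reach(e,f) via R1 from reach(e,i), parent(i,f)
round 2: derive reach(e,g) via R1 from reach(e,i), parent(i,g)
round 2: derive reach(f,b) via R1 from reach(f,c), parent(c,b)
round 2: derive reach(g,j) via R1 from reach(g,b), parent(b,j)
round 2: derive reach(h,e) via R1 from reach(h,g), parent(g,e)
round 3: derive reach(c,c) via R1 from reach(c,j), parent(j,c)
round 3: derive reach(e,e) via R1 from reach(e,g), parent(g,e)
round 3: derive reach(e,j) via R1 from reach(e,b), parent(b,j)
round 3: derive reach(g,c) via R1 from reach(g,j), parent(j,c)
round 3: derive reach(h,f) via R1 from reach(h,e), parent(e,f)
round 3: derive reach(h,j) via R1 from reach(h,e), parent(e,j)
round 4: derive reach(c,b) via R1 from reach(c,c), parent(c,b)
round 4: derive reach(e,c) via R1 from reach(e,j), parent(j,c)
round 4: derive reach(h,c) via R1 from reach(h,j), parent(j,c)
round 5: derive reach(h,b) via R1 from reach(h,c), parent(c,b)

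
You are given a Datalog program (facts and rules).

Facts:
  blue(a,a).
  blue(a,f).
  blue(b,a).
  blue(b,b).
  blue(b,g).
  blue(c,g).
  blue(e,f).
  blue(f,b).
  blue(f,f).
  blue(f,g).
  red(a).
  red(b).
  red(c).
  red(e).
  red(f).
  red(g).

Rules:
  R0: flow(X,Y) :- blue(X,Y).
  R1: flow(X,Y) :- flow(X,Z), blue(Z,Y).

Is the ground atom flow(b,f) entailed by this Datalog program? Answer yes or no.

yes

round 1: derive flow(a,a) via R0 from blue(a,a)
round 1: derive flow(a,f) via R0 from blue(a,f)
round 1: derive flow(b,a) via R0 from blue(b,a)
round 1: derive flow(b,b) via R0 from blue(b,b)
round 1: derive flow(b,g) via R0 from blue(b,g)
round 1: derive flow(c,g) via R0 from blue(c,g)
round 1: derive flow(e,f) via R0 from blue(e,f)
round 1: derive flow(f,b) via R0 from blue(f,b)
round 1: derive flow(f,f) via R0 from blue(f,f)
round 1: derive flow(f,g) via R0 from blue(f,g)
round 2: derive flow(a,b) via R1 from flow(a,f), blue(f,b)
round 2: derive flow(a,g) via R1 from flow(a,f), blue(f,g)
round 2: derive flow(b,f) via R1 from flow(b,a), blue(a,f)
round 2: derive flow(e,b) via R1 from flow(e,f), blue(f,b)
round 2: derive flow(e,g) via R1 from flow(e,f), blue(f,g)
round 2: derive flow(f,a) via R1 from flow(f,b), blue(b,a)
round 3: derive flow(e,a) via R1 from flow(e,b), blue(b,a)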